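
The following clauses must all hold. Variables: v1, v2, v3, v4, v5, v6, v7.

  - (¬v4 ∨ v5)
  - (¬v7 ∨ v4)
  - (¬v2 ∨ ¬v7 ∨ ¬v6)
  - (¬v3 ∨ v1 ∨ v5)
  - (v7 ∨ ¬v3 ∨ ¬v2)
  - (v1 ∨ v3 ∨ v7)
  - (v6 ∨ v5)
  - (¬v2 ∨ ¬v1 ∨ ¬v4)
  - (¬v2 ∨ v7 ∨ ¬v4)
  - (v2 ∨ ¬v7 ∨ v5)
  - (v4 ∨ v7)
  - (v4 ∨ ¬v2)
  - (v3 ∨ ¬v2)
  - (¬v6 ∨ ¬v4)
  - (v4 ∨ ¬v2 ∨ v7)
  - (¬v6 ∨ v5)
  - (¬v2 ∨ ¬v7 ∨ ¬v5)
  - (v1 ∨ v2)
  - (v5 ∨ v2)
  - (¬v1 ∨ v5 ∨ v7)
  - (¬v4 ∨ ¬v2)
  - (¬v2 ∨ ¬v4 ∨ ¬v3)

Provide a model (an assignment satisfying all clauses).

v1=True  v2=False  v3=True  v4=True  v5=True  v6=False  v7=True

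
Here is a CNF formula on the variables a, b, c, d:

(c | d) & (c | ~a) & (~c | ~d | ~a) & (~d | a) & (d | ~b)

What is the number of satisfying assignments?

Satisfying assignments:
  a=F b=F c=T d=F
  a=T b=F c=T d=F
Count: 2.

2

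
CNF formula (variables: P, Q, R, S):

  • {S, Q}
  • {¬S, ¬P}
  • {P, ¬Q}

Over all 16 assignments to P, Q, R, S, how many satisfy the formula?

4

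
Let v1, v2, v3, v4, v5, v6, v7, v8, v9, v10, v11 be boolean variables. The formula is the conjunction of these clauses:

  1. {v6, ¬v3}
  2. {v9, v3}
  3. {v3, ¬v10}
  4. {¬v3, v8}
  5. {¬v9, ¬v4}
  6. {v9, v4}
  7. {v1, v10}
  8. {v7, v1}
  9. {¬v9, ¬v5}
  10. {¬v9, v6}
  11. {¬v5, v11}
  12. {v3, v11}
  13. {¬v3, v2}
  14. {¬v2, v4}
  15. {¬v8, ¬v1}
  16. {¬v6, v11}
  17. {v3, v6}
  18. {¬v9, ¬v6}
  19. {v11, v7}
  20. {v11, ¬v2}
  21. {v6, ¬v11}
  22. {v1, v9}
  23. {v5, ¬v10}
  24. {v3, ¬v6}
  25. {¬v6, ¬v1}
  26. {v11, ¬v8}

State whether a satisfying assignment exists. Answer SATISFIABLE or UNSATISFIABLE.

UNSATISFIABLE

v3 = True:
  propagation gives v6=True, v8=True, v2=True, v4=True; an empty clause results — contradiction.
v3 = False:
  propagation gives v9=True, v10=False, v4=False, v1=True; an empty clause results — contradiction.
Every branch closes, so no satisfying assignment exists.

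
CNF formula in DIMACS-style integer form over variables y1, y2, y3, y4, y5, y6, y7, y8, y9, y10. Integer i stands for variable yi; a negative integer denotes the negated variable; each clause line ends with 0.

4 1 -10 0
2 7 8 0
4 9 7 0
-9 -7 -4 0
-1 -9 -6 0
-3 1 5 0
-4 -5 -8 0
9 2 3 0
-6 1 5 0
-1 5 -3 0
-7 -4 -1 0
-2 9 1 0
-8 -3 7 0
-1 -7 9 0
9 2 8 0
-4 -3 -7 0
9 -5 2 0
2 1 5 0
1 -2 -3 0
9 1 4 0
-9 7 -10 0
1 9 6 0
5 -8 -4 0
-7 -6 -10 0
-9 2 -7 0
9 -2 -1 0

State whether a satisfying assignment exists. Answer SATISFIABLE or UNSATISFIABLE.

SATISFIABLE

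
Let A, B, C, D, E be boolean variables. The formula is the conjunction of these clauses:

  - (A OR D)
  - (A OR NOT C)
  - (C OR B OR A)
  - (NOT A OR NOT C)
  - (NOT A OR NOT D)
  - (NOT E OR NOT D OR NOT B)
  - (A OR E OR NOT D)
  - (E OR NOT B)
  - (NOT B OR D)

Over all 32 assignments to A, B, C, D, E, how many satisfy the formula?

The models are:
  A=1 B=0 C=0 D=0 E=0
  A=1 B=0 C=0 D=0 E=1
Count: 2.

2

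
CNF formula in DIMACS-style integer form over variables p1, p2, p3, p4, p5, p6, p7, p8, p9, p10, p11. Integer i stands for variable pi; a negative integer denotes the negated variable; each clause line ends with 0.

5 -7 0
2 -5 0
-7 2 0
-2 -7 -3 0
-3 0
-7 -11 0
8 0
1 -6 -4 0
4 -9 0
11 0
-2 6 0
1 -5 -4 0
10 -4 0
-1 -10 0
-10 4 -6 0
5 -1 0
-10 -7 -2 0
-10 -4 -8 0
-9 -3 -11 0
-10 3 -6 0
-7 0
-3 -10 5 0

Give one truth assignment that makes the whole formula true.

(~p3) is a unit clause, so p3 = False.
The clause (p8) is unit: p8 must be True.
Unit propagation: (p11) forces p11 = True.
Unit propagation: (~p7) forces p7 = False.
p9 occurs only negated in the remaining clauses — set p9 = False.
Try p1 = False.
Try p2 = False.
  then p5 is forced to False.
Try p4 = False.
For the remaining variables, p6 = False, p10 = True works.
Every clause has at least one true literal under this assignment.

p1 = F, p2 = F, p3 = F, p4 = F, p5 = F, p6 = F, p7 = F, p8 = T, p9 = F, p10 = T, p11 = T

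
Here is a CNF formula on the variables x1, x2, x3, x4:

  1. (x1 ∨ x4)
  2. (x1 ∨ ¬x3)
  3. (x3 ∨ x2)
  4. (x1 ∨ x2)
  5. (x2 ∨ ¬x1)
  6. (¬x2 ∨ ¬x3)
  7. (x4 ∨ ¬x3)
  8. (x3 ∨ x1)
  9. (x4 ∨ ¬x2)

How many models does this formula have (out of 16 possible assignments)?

1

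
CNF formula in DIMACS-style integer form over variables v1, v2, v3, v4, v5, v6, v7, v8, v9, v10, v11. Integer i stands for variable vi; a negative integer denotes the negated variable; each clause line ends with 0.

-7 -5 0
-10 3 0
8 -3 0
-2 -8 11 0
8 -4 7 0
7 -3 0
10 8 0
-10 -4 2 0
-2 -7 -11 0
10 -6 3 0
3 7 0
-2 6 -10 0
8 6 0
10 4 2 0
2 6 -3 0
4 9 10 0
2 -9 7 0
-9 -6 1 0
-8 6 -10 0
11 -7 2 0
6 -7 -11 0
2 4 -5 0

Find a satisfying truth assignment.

v1=T, v2=F, v3=T, v4=T, v5=F, v6=T, v7=T, v8=T, v9=T, v10=F, v11=T

v1 occurs only positively in the remaining clauses — set v1 = True.
v5 occurs only negated in the remaining clauses — set v5 = False.
Try v2 = False.
Branch on v3: take v3 = True.
  then v8 is forced to True.
  then v7 is forced to True.
  then v6 is forced to True.
  then v11 is forced to True.
The remaining clauses are satisfied by v4 = True, v9 = True, v10 = False.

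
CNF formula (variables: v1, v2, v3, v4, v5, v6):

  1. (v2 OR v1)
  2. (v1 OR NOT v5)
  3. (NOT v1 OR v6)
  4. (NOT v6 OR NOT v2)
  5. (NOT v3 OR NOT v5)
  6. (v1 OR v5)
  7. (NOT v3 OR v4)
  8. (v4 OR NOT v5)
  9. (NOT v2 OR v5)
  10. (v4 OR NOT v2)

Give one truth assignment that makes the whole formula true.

Pure literal: v3 appears only negated; assign v3 = False.
v4 occurs only positively in the remaining clauses — set v4 = True.
Try v1 = True.
  then v6 is forced to True.
  then v2 is forced to False.
v5 is now unconstrained; take v5 = True.
Every clause has at least one true literal under this assignment.
Check each clause:
  1. (v1 OR v2) — v1 is true.
  2. (NOT v5 OR v1) — v1 is true.
  3. (NOT v1 OR v6) — v6 is true.
  4. (NOT v6 OR NOT v2) — NOT v2 is true.
  5. (NOT v3 OR NOT v5) — NOT v3 is true.
  6. (v1 OR v5) — v1 is true.
  7. (NOT v3 OR v4) — v4 is true.
  8. (NOT v5 OR v4) — v4 is true.
  9. (NOT v2 OR v5) — v5 is true.
  10. (v4 OR NOT v2) — v4 is true.

v1=True, v2=False, v3=False, v4=True, v5=True, v6=True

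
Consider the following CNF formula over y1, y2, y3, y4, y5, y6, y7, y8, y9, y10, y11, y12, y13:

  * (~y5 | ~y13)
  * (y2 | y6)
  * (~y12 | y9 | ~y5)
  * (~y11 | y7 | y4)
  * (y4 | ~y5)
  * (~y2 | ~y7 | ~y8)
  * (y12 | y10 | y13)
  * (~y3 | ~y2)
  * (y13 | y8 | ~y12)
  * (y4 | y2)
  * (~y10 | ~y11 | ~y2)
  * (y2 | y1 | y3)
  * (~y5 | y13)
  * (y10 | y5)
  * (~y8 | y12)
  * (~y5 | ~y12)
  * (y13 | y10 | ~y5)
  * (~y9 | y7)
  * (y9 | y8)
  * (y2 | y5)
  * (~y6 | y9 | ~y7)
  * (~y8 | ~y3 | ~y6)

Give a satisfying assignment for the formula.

y1=F, y2=T, y3=F, y4=F, y5=F, y6=T, y7=T, y8=F, y9=T, y10=T, y11=F, y12=F, y13=T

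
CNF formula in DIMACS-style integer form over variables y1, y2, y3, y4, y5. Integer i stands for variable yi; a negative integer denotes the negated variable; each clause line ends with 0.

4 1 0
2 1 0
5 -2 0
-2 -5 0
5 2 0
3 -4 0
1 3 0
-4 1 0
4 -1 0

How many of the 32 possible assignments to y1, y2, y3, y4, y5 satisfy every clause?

Satisfying assignments:
  y1=1 y2=0 y3=1 y4=1 y5=1
Count: 1.

1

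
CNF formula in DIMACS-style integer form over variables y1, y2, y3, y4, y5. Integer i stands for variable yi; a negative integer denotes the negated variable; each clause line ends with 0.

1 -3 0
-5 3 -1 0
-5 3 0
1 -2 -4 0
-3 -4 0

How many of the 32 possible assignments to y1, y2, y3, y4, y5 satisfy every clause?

11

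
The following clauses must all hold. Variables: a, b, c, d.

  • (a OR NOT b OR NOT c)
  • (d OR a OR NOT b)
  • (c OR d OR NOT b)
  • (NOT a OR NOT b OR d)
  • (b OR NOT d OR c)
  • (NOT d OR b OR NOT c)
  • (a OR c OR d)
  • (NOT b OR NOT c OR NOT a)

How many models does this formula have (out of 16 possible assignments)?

Satisfying assignments:
  a=0 b=0 c=1 d=0
  a=0 b=1 c=0 d=1
  a=1 b=0 c=0 d=0
  a=1 b=0 c=1 d=0
  a=1 b=1 c=0 d=1
Count: 5.

5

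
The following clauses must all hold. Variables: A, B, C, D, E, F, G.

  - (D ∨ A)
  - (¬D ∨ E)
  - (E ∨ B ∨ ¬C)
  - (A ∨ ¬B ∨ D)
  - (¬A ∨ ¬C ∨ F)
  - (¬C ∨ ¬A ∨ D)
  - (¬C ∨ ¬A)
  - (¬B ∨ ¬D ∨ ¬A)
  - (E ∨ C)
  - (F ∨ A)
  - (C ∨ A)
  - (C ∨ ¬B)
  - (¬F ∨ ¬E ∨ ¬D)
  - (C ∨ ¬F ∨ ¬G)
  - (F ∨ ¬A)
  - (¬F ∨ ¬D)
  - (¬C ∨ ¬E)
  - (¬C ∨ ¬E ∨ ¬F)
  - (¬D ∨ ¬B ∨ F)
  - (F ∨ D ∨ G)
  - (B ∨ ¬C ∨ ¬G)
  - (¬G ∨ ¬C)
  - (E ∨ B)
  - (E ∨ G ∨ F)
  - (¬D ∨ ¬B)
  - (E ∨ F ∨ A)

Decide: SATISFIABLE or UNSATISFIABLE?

Try A = True.
  then C is forced to False.
  then E is forced to True.
  then B is forced to False.
  then F is forced to True.
  then D is forced to False.
  then G is forced to False.
Every clause has at least one true literal under this assignment.
So A=1, B=0, C=0, D=0, E=1, F=1, G=0 is a satisfying assignment.

SATISFIABLE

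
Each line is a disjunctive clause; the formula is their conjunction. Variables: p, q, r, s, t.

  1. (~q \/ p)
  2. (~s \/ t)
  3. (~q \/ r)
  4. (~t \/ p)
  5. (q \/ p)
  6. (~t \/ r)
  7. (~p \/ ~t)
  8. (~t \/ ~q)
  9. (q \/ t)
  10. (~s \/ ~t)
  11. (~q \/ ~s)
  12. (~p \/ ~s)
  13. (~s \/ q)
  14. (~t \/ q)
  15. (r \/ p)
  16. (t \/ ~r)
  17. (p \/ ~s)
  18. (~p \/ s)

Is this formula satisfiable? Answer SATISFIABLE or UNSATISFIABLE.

UNSATISFIABLE

t = True:
  propagation gives p=True; an empty clause results — contradiction.
t = False:
  propagation gives s=False, q=True, p=True; an empty clause results — contradiction.
Every branch closes, so no satisfying assignment exists.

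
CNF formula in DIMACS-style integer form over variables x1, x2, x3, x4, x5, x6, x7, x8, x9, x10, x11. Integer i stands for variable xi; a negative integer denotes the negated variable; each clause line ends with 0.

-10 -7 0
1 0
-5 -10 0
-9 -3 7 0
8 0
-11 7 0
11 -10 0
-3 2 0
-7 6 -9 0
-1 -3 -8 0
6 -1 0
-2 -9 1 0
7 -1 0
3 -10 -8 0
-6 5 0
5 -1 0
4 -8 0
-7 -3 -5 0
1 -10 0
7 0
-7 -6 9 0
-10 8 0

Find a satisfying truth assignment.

x1=1  x2=0  x3=0  x4=1  x5=1  x6=1  x7=1  x8=1  x9=1  x10=0  x11=1

Check each clause:
  1. (!x10 || !x7) — !x10 is true.
  2. (x1) — x1 is true.
  3. (!x10 || !x5) — !x10 is true.
  4. (!x9 || x7 || !x3) — !x3 is true.
  5. (x8) — x8 is true.
  6. (x7 || !x11) — x7 is true.
  7. (!x10 || x11) — x11 is true.
  8. (x2 || !x3) — !x3 is true.
  9. (!x7 || !x9 || x6) — x6 is true.
  10. (!x8 || !x3 || !x1) — !x3 is true.
  11. (x6 || !x1) — x6 is true.
  12. (!x9 || x1 || !x2) — x1 is true.
  13. (x7 || !x1) — x7 is true.
  14. (!x10 || x3 || !x8) — !x10 is true.
  15. (!x6 || x5) — x5 is true.
  16. (!x1 || x5) — x5 is true.
  17. (x4 || !x8) — x4 is true.
  18. (!x7 || !x3 || !x5) — !x3 is true.
  19. (x1 || !x10) — x1 is true.
  20. (x7) — x7 is true.
  21. (x9 || !x7 || !x6) — x9 is true.
  22. (!x10 || x8) — x8 is true.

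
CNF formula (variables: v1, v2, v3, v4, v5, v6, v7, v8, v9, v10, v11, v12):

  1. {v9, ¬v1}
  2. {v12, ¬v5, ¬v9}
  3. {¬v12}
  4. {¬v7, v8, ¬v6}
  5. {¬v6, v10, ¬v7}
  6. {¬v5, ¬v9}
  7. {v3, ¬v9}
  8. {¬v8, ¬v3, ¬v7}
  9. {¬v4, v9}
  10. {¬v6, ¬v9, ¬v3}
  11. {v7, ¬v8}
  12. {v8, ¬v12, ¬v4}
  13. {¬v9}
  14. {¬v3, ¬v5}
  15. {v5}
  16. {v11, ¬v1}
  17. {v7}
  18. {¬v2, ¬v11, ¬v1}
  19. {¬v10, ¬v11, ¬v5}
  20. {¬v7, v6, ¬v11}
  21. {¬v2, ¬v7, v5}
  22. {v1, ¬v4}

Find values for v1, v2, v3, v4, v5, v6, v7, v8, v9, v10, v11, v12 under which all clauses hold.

v1 = F, v2 = T, v3 = F, v4 = F, v5 = T, v6 = F, v7 = T, v8 = T, v9 = F, v10 = T, v11 = F, v12 = F

Unit propagation: (¬v12) forces v12 = False.
The clause (¬v9) is unit: v9 must be False.
(¬v1) is a unit clause, so v1 = False.
(¬v4) is a unit clause, so v4 = False.
Unit propagation: (v5) forces v5 = True.
(¬v3) is a unit clause, so v3 = False.
Unit propagation: (v7) forces v7 = True.
v8 occurs only positively in the remaining clauses — set v8 = True.
v11 occurs only negated in the remaining clauses — set v11 = False.
Try v6 = False.
v2, v10 are now unconstrained; take v2 = True, v10 = True.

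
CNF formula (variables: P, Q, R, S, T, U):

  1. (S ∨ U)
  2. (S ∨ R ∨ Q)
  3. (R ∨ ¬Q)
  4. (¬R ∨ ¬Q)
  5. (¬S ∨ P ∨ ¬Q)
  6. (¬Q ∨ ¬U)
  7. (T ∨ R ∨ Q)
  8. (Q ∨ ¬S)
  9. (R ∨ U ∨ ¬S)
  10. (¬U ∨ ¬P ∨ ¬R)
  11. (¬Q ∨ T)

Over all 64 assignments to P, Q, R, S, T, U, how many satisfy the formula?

2

Satisfying assignments:
  P=0 Q=0 R=1 S=0 T=0 U=1
  P=0 Q=0 R=1 S=0 T=1 U=1
That's 2 in total.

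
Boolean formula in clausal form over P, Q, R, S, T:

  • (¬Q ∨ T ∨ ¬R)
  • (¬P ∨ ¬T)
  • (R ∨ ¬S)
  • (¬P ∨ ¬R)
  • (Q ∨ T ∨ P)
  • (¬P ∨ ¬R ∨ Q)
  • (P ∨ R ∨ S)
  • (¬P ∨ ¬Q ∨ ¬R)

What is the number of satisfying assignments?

The models are:
  P=0 Q=0 R=1 S=0 T=1
  P=0 Q=0 R=1 S=1 T=1
  P=0 Q=1 R=1 S=0 T=1
  P=0 Q=1 R=1 S=1 T=1
  P=1 Q=0 R=0 S=0 T=0
  P=1 Q=1 R=0 S=0 T=0
That's 6 in total.

6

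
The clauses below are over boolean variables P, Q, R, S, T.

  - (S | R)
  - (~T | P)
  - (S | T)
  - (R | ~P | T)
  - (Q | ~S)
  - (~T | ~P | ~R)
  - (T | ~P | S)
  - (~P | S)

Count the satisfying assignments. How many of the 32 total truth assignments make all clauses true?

4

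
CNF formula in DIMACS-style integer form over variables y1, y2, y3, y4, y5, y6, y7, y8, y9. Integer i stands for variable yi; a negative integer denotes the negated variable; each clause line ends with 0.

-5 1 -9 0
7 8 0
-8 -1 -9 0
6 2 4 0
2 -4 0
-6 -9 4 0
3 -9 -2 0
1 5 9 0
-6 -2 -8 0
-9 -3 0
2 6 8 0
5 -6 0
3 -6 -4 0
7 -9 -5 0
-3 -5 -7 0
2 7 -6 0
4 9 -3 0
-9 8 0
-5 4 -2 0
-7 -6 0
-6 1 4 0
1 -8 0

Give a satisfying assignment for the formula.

y1 = True, y2 = True, y3 = False, y4 = False, y5 = False, y6 = False, y7 = True, y8 = True, y9 = False

Check each clause:
  1. (~y9 | ~y5 | y1) — y1 is true.
  2. (y8 | y7) — y8 is true.
  3. (~y1 | ~y8 | ~y9) — ~y9 is true.
  4. (y2 | y4 | y6) — y2 is true.
  5. (y2 | ~y4) — y2 is true.
  6. (~y6 | y4 | ~y9) — ~y6 is true.
  7. (~y2 | y3 | ~y9) — ~y9 is true.
  8. (y5 | y1 | y9) — y1 is true.
  9. (~y2 | ~y8 | ~y6) — ~y6 is true.
  10. (~y9 | ~y3) — ~y3 is true.
  11. (y8 | y6 | y2) — y8 is true.
  12. (y5 | ~y6) — ~y6 is true.
  13. (~y4 | y3 | ~y6) — ~y6 is true.
  14. (y7 | ~y9 | ~y5) — ~y5 is true.
  15. (~y3 | ~y7 | ~y5) — ~y5 is true.
  16. (~y6 | y7 | y2) — ~y6 is true.
  17. (y4 | ~y3 | y9) — ~y3 is true.
  18. (~y9 | y8) — y8 is true.
  19. (~y5 | ~y2 | y4) — ~y5 is true.
  20. (~y7 | ~y6) — ~y6 is true.
  21. (~y6 | y1 | y4) — y1 is true.
  22. (y1 | ~y8) — y1 is true.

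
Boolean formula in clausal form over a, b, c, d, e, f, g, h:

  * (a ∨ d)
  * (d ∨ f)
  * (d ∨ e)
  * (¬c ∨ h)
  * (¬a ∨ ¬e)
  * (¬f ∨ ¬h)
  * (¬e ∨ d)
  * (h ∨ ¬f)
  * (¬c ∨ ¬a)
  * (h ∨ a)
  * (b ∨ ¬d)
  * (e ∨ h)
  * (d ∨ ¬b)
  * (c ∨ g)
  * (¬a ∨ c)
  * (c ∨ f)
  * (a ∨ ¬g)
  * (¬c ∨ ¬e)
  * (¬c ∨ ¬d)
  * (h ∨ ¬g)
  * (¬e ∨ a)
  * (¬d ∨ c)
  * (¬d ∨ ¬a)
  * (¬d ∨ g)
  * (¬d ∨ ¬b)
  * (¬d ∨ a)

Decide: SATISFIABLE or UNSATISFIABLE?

UNSATISFIABLE

d = True:
  propagation gives b=True; an empty clause results — contradiction.
d = False:
  propagation gives a=True, f=True, e=True; an empty clause results — contradiction.
Every branch closes, so no satisfying assignment exists.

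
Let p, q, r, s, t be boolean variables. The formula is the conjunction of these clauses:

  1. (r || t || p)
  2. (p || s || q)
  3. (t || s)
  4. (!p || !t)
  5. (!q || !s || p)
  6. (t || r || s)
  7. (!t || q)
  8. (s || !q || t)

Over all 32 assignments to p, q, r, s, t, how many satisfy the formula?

The models are:
  p=F q=F r=T s=T t=F
  p=F q=T r=F s=F t=T
  p=F q=T r=T s=F t=T
  p=T q=F r=F s=T t=F
  p=T q=F r=T s=T t=F
  p=T q=T r=F s=T t=F
  p=T q=T r=T s=T t=F
Count: 7.

7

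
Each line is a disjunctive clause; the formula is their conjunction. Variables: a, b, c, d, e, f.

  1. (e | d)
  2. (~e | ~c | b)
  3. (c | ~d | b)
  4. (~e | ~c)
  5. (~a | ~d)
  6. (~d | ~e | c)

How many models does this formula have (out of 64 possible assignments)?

Split on c, then d.
  c=T, d=T: remaining (a,b,e,f) ∈ {(F,F,F,F); (F,F,F,T); (F,T,F,F); (F,T,F,T)} — 4.
  c=T, d=F: a clause becomes empty — 0.
  c=F, d=T: remaining (a,b,e,f) ∈ {(F,T,F,F); (F,T,F,T)} — 2.
  c=F, d=F: forces e=T; a, b, f free → 2^3 = 8.
Total: 4 + 0 + 2 + 8 = 14.

14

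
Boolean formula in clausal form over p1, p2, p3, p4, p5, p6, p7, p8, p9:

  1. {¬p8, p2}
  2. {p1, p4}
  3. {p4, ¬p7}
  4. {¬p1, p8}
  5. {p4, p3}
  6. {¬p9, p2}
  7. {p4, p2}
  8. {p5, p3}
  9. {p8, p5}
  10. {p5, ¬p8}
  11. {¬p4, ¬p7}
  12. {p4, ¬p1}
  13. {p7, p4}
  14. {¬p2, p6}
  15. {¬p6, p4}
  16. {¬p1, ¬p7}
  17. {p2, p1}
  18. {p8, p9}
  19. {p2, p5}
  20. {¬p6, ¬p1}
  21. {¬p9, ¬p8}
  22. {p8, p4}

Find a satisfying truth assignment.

p1=False, p2=True, p3=True, p4=True, p5=True, p6=True, p7=False, p8=True, p9=False

Check each clause:
  1. {¬p8, p2} — p2 is true.
  2. {p4, p1} — p4 is true.
  3. {¬p7, p4} — ¬p7 is true.
  4. {¬p1, p8} — p8 is true.
  5. {p3, p4} — p3 is true.
  6. {¬p9, p2} — p2 is true.
  7. {p4, p2} — p2 is true.
  8. {p5, p3} — p3 is true.
  9. {p5, p8} — p8 is true.
  10. {p5, ¬p8} — p5 is true.
  11. {¬p7, ¬p4} — ¬p7 is true.
  12. {p4, ¬p1} — p4 is true.
  13. {p7, p4} — p4 is true.
  14. {¬p2, p6} — p6 is true.
  15. {¬p6, p4} — p4 is true.
  16. {¬p7, ¬p1} — ¬p7 is true.
  17. {p1, p2} — p2 is true.
  18. {p8, p9} — p8 is true.
  19. {p2, p5} — p2 is true.
  20. {¬p6, ¬p1} — ¬p1 is true.
  21. {¬p8, ¬p9} — ¬p9 is true.
  22. {p4, p8} — p8 is true.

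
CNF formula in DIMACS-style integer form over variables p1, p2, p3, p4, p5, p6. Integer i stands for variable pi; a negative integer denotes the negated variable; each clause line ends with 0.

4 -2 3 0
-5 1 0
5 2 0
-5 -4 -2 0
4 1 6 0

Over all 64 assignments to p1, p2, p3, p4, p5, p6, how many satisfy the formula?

21

Case analysis on p2 and p4:
  p2=T, p4=T: forces p5=F; p1, p3, p6 free → 2^3 = 8.
  p2=T, p4=F: 5 of the 16 assignments to (p1,p3,p5,p6) work.
  p2=F, p4=T: remaining (p1,p3,p5,p6) ∈ {(T,F,T,F); (T,F,T,T); (T,T,T,F); (T,T,T,T)} — 4.
  p2=F, p4=F: remaining (p1,p3,p5,p6) ∈ {(T,F,T,F); (T,F,T,T); (T,T,T,F); (T,T,T,T)} — 4.
Total: 8 + 5 + 4 + 4 = 21.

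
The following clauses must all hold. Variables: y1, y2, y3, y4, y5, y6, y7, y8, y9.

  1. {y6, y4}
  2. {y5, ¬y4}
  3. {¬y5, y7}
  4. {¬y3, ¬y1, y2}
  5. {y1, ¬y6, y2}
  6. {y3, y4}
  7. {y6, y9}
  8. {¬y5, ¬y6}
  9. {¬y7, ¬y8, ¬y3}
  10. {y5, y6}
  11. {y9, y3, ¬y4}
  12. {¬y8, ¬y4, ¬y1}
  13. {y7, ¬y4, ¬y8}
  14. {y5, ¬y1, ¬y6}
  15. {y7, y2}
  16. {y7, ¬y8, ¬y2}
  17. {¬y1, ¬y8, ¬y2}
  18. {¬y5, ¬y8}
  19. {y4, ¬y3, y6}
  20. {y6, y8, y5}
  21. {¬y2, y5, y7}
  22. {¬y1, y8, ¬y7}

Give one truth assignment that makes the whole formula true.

y9 occurs only positively in the remaining clauses — set y9 = True.
Try y1 = False.
For the remaining variables, y2 = True, y3 = True, y4 = False, y5 = False, y6 = True, y7 = True, y8 = False works.
Every clause has at least one true literal under this assignment.
Check each clause:
  1. {y4, y6} — y6 is true.
  2. {¬y4, y5} — ¬y4 is true.
  3. {¬y5, y7} — ¬y5 is true.
  4. {¬y1, y2, ¬y3} — y2 is true.
  5. {y2, y1, ¬y6} — y2 is true.
  6. {y4, y3} — y3 is true.
  7. {y9, y6} — y9 is true.
  8. {¬y6, ¬y5} — ¬y5 is true.
  9. {¬y8, ¬y3, ¬y7} — ¬y8 is true.
  10. {y5, y6} — y6 is true.
  11. {y9, y3, ¬y4} — y9 is true.
  12. {¬y8, ¬y4, ¬y1} — ¬y8 is true.
  13. {¬y4, ¬y8, y7} — ¬y8 is true.
  14. {¬y6, y5, ¬y1} — ¬y1 is true.
  15. {y7, y2} — y2 is true.
  16. {¬y2, y7, ¬y8} — ¬y8 is true.
  17. {¬y8, ¬y1, ¬y2} — ¬y8 is true.
  18. {¬y5, ¬y8} — ¬y8 is true.
  19. {y6, ¬y3, y4} — y6 is true.
  20. {y5, y6, y8} — y6 is true.
  21. {y5, y7, ¬y2} — y7 is true.
  22. {y8, ¬y1, ¬y7} — ¬y1 is true.

y1=False, y2=True, y3=True, y4=False, y5=False, y6=True, y7=True, y8=False, y9=True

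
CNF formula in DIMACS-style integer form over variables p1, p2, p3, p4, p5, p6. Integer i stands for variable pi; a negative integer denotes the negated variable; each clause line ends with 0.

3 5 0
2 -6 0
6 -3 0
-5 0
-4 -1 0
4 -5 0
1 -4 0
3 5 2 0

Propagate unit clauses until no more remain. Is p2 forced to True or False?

(!p5) is a unit clause: p5 = False.
(p5 || p3) with p5 = False leaves only p3, so p3 = True.
(p6 || !p3) with p3 = True leaves only p6, so p6 = True.
In (p2 || !p6), !p6 is now false; p2 must hold, so p2 = True.

True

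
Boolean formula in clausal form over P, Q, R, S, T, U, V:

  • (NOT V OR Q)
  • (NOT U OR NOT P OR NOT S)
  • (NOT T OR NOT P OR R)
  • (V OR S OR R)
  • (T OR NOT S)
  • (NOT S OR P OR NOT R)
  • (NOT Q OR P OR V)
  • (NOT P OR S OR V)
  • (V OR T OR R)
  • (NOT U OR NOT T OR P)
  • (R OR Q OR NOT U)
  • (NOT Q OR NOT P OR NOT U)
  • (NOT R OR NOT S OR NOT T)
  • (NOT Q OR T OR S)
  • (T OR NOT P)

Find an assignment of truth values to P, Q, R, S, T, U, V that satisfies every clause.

Pure literal: U appears only negated; assign U = False.
Branch on P: take P = False.
The remaining clauses are satisfied by Q = False, R = True, S = False, T = True, V = False.
Every clause has at least one true literal under this assignment.

P = F, Q = F, R = T, S = F, T = T, U = F, V = F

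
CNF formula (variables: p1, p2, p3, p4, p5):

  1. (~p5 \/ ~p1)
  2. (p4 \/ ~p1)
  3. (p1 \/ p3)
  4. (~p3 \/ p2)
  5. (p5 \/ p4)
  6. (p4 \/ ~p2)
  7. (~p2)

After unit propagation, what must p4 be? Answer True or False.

True

(~p2) is a unit clause: p2 = False.
In (p2 \/ ~p3), p2 is now false; ~p3 must hold, so p3 = False.
(p3 \/ p1): since p3 = False, the clause reduces to (p1). p1 = True.
From (~p1 \/ ~p5) and p1 = True: p5 = False.
(~p1 \/ p4): since p1 = True, the clause reduces to (p4). p4 = True.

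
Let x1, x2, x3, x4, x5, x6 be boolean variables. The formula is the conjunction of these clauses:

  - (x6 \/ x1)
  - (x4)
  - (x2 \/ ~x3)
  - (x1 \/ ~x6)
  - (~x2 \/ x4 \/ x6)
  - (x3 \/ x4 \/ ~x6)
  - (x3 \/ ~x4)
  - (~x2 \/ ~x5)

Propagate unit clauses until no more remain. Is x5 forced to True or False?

False

Unit clause (x4) sets x4 = True.
(~x4 \/ x3): since x4 = True, the clause reduces to (x3). x3 = True.
(~x3 \/ x2): since x3 = True, the clause reduces to (x2). x2 = True.
(~x2 \/ ~x5) with x2 = True leaves only ~x5, so x5 = False.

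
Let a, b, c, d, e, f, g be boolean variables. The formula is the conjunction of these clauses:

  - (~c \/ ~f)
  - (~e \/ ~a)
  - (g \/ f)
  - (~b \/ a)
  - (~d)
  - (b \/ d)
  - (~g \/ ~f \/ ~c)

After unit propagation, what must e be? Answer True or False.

False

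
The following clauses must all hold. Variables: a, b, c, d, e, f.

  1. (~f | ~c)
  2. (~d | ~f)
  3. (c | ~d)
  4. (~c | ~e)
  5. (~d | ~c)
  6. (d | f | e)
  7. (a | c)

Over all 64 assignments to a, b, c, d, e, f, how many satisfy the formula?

Satisfying assignments:
  a=T b=F c=F d=F e=F f=T
  a=T b=F c=F d=F e=T f=F
  a=T b=F c=F d=F e=T f=T
  a=T b=T c=F d=F e=F f=T
  a=T b=T c=F d=F e=T f=F
  a=T b=T c=F d=F e=T f=T
That's 6 in total.

6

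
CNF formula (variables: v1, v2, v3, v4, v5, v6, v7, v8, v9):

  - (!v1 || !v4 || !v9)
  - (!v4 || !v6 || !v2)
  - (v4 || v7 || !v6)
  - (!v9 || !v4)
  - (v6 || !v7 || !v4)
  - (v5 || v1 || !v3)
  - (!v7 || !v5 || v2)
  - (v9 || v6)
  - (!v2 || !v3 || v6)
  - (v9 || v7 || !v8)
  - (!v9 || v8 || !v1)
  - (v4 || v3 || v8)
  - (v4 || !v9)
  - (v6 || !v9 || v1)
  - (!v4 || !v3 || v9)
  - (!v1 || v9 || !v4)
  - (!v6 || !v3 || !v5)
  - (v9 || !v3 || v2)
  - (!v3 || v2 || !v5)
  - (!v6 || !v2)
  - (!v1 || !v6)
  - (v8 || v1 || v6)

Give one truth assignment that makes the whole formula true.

v1=False, v2=False, v3=False, v4=False, v5=False, v6=True, v7=True, v8=True, v9=False

Try v1 = False.
The remaining clauses are satisfied by v2 = False, v3 = False, v4 = False, v5 = False, v6 = True, v7 = True, v8 = True, v9 = False.
Every clause has at least one true literal under this assignment.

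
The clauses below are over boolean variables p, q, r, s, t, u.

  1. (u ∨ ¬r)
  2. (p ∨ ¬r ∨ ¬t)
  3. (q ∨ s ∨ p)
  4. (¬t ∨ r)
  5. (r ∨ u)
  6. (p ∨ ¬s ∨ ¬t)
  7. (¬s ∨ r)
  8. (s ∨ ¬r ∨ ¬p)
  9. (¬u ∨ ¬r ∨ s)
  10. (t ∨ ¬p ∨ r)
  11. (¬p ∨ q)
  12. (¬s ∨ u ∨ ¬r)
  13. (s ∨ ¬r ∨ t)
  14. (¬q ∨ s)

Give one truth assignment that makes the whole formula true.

p = 1, q = 1, r = 1, s = 1, t = 0, u = 1

Check each clause:
  1. (¬r ∨ u) — u is true.
  2. (¬r ∨ p ∨ ¬t) — p is true.
  3. (q ∨ s ∨ p) — p is true.
  4. (r ∨ ¬t) — r is true.
  5. (r ∨ u) — r is true.
  6. (¬t ∨ ¬s ∨ p) — p is true.
  7. (r ∨ ¬s) — r is true.
  8. (¬r ∨ ¬p ∨ s) — s is true.
  9. (¬u ∨ ¬r ∨ s) — s is true.
  10. (r ∨ t ∨ ¬p) — r is true.
  11. (q ∨ ¬p) — q is true.
  12. (u ∨ ¬s ∨ ¬r) — u is true.
  13. (t ∨ ¬r ∨ s) — s is true.
  14. (¬q ∨ s) — s is true.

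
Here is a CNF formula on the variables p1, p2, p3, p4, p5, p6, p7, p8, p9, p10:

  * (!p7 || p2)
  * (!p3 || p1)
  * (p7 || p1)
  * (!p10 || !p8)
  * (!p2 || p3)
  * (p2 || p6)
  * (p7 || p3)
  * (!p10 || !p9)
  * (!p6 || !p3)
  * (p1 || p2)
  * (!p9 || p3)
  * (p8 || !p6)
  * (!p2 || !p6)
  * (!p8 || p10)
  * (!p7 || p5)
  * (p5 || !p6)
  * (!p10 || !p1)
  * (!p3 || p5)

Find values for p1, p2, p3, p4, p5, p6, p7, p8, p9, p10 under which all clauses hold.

p1=T  p2=T  p3=T  p4=F  p5=T  p6=F  p7=F  p8=F  p9=T  p10=F

Check each clause:
  1. (p2 || !p7) — !p7 is true.
  2. (!p3 || p1) — p1 is true.
  3. (p7 || p1) — p1 is true.
  4. (!p10 || !p8) — !p8 is true.
  5. (p3 || !p2) — p3 is true.
  6. (p2 || p6) — p2 is true.
  7. (p3 || p7) — p3 is true.
  8. (!p9 || !p10) — !p10 is true.
  9. (!p3 || !p6) — !p6 is true.
  10. (p1 || p2) — p1 is true.
  11. (!p9 || p3) — p3 is true.
  12. (!p6 || p8) — !p6 is true.
  13. (!p6 || !p2) — !p6 is true.
  14. (!p8 || p10) — !p8 is true.
  15. (!p7 || p5) — !p7 is true.
  16. (!p6 || p5) — !p6 is true.
  17. (!p1 || !p10) — !p10 is true.
  18. (!p3 || p5) — p5 is true.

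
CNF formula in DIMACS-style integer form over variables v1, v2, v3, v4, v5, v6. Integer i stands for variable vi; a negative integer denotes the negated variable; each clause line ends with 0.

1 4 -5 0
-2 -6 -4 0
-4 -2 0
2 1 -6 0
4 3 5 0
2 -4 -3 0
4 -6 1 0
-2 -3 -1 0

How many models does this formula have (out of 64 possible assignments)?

Case analysis on v4 and v2:
  v4=T, v2=T: a clause becomes empty — 0.
  v4=T, v2=F: v5 free; 3 ways for (v1,v3,v6) × 2^1 = 6.
  v4=F, v2=T: remaining (v1,v3,v5,v6) ∈ {(F,T,F,F); (T,F,T,F); (T,F,T,T)} — 3.
  v4=F, v2=F: 7 of the 16 assignments to (v1,v3,v5,v6) work.
Total: 0 + 6 + 3 + 7 = 16.

16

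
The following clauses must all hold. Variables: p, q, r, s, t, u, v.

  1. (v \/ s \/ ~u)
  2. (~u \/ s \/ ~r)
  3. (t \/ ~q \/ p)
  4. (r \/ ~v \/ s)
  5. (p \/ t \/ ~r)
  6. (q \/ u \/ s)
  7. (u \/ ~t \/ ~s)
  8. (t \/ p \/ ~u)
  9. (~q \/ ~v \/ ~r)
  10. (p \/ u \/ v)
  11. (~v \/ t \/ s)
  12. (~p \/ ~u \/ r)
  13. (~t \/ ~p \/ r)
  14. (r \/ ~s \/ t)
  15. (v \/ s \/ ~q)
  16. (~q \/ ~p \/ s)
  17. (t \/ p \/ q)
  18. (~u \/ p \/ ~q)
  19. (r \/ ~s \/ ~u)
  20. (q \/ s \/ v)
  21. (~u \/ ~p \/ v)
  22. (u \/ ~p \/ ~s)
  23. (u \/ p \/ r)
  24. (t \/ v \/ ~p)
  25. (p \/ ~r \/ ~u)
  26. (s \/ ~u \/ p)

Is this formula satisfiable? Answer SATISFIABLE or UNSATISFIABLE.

SATISFIABLE

Set p = True and propagate.
The remaining clauses are satisfied by q = False, r = True, s = True, t = True, u = True, v = True.
Every clause has at least one true literal under this assignment.
So p = T, q = F, r = T, s = T, t = T, u = T, v = T is a satisfying assignment.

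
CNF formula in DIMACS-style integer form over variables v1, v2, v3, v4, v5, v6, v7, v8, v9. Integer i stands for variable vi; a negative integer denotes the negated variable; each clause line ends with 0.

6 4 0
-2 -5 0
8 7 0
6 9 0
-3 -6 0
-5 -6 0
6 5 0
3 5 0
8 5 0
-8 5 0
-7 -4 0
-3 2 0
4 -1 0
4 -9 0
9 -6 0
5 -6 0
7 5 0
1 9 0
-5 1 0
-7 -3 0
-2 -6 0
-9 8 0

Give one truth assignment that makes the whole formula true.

v1 = True  v2 = False  v3 = False  v4 = True  v5 = True  v6 = False  v7 = False  v8 = True  v9 = True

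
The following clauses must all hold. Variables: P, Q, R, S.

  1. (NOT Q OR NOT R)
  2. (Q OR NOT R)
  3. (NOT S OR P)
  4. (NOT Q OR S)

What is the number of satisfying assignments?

Satisfying assignments:
  P=0 Q=0 R=0 S=0
  P=1 Q=0 R=0 S=0
  P=1 Q=0 R=0 S=1
  P=1 Q=1 R=0 S=1
Count: 4.

4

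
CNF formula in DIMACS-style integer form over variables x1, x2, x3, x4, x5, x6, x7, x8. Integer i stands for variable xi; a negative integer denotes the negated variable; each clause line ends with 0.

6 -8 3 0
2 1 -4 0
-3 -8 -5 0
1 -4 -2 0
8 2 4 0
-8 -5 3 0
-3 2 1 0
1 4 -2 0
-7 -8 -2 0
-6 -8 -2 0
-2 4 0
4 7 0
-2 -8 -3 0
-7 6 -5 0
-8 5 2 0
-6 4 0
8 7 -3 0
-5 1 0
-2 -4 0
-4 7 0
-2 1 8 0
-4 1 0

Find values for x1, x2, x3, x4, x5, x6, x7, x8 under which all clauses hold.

x1 = T, x2 = F, x3 = F, x4 = T, x5 = T, x6 = T, x7 = T, x8 = F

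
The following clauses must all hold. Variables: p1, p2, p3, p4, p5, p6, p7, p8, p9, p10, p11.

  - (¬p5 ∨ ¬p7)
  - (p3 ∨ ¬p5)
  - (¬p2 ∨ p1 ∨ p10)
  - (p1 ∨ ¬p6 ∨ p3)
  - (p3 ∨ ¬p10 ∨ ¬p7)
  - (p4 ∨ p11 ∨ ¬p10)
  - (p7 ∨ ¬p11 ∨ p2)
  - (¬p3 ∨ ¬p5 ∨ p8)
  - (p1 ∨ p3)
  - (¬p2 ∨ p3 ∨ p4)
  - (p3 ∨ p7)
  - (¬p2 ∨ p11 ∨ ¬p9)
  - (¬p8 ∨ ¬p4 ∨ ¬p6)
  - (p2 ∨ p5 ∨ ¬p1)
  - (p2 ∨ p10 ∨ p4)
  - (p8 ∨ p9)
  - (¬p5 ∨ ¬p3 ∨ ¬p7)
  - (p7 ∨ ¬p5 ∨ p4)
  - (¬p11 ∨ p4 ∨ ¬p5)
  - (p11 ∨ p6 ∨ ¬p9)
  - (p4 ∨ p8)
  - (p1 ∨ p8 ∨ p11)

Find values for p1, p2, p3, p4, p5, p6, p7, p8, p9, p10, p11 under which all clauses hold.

Try p1 = False.
  then p3 is forced to True.
Set p2 = True and propagate.
  then p10 is forced to True.
For the remaining variables, p4 = True, p5 = False, p6 = False, p7 = True, p8 = True, p9 = False, p11 = True works.
Check each clause:
  1. (¬p5 ∨ ¬p7) — ¬p5 is true.
  2. (p3 ∨ ¬p5) — p3 is true.
  3. (p1 ∨ p10 ∨ ¬p2) — p10 is true.
  4. (p3 ∨ p1 ∨ ¬p6) — ¬p6 is true.
  5. (¬p10 ∨ p3 ∨ ¬p7) — p3 is true.
  6. (p11 ∨ p4 ∨ ¬p10) — p11 is true.
  7. (p7 ∨ p2 ∨ ¬p11) — p2 is true.
  8. (¬p3 ∨ p8 ∨ ¬p5) — p8 is true.
  9. (p1 ∨ p3) — p3 is true.
  10. (p3 ∨ ¬p2 ∨ p4) — p3 is true.
  11. (p3 ∨ p7) — p3 is true.
  12. (¬p9 ∨ ¬p2 ∨ p11) — p11 is true.
  13. (¬p8 ∨ ¬p6 ∨ ¬p4) — ¬p6 is true.
  14. (p2 ∨ ¬p1 ∨ p5) — p2 is true.
  15. (p2 ∨ p10 ∨ p4) — p10 is true.
  16. (p9 ∨ p8) — p8 is true.
  17. (¬p7 ∨ ¬p5 ∨ ¬p3) — ¬p5 is true.
  18. (p7 ∨ ¬p5 ∨ p4) — ¬p5 is true.
  19. (p4 ∨ ¬p5 ∨ ¬p11) — ¬p5 is true.
  20. (p11 ∨ p6 ∨ ¬p9) — p11 is true.
  21. (p4 ∨ p8) — p8 is true.
  22. (p11 ∨ p1 ∨ p8) — p8 is true.

p1 = F, p2 = T, p3 = T, p4 = T, p5 = F, p6 = F, p7 = T, p8 = T, p9 = F, p10 = T, p11 = T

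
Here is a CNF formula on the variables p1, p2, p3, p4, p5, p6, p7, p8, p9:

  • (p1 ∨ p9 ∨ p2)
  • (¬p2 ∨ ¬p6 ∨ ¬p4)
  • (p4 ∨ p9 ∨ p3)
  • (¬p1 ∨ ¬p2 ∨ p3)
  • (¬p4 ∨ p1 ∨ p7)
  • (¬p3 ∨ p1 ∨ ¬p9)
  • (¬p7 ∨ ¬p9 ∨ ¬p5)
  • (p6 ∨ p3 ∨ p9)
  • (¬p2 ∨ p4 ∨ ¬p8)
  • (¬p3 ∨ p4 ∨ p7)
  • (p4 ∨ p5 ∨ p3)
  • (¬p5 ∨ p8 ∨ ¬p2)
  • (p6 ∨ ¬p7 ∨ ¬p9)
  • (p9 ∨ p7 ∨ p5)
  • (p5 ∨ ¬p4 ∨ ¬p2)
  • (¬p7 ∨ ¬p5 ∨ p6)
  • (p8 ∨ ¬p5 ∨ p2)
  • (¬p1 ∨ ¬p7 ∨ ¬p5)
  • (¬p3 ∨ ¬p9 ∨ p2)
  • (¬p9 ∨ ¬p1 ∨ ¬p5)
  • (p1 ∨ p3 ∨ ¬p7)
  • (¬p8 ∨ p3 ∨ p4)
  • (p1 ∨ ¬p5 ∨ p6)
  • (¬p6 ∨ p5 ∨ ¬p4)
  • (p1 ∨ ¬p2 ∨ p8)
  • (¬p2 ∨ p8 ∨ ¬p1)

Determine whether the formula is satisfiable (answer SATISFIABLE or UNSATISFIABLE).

SATISFIABLE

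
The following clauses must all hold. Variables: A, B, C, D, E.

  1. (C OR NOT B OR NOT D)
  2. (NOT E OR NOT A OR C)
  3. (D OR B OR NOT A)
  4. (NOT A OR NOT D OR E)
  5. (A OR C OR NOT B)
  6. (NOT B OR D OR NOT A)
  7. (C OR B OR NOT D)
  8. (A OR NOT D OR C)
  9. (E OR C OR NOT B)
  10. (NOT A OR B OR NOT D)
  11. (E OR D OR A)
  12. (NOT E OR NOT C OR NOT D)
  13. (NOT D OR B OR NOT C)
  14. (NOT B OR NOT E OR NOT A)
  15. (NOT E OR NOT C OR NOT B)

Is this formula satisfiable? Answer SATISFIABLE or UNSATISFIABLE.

SATISFIABLE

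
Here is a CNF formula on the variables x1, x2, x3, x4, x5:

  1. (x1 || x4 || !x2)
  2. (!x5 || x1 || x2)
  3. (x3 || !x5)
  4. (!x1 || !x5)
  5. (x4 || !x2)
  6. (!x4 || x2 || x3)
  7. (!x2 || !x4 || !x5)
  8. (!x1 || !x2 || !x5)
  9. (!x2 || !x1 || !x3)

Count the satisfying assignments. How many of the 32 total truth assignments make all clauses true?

9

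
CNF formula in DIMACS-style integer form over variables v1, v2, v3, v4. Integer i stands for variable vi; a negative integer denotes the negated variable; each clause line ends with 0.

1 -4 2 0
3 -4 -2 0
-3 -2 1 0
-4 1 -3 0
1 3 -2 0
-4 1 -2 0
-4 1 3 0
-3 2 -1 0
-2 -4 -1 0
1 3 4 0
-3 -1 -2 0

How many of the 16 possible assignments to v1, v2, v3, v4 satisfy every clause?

4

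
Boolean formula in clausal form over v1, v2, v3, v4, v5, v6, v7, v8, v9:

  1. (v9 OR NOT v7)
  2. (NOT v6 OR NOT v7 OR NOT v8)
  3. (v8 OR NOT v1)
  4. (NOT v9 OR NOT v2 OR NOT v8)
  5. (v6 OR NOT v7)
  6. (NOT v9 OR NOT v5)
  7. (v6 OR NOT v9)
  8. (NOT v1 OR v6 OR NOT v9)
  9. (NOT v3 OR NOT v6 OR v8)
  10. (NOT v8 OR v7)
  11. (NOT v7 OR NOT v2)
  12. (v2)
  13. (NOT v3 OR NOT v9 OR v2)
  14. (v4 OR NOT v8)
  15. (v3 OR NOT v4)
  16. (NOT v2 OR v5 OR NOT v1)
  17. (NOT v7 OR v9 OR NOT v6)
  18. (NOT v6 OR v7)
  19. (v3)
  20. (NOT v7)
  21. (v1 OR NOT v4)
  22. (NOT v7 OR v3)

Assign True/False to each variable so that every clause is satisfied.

v1=F  v2=T  v3=T  v4=F  v5=F  v6=F  v7=F  v8=F  v9=F

Check each clause:
  1. (NOT v7 OR v9) — NOT v7 is true.
  2. (NOT v6 OR NOT v7 OR NOT v8) — NOT v8 is true.
  3. (NOT v1 OR v8) — NOT v1 is true.
  4. (NOT v9 OR NOT v2 OR NOT v8) — NOT v8 is true.
  5. (v6 OR NOT v7) — NOT v7 is true.
  6. (NOT v5 OR NOT v9) — NOT v5 is true.
  7. (v6 OR NOT v9) — NOT v9 is true.
  8. (NOT v1 OR NOT v9 OR v6) — NOT v1 is true.
  9. (NOT v3 OR v8 OR NOT v6) — NOT v6 is true.
  10. (NOT v8 OR v7) — NOT v8 is true.
  11. (NOT v7 OR NOT v2) — NOT v7 is true.
  12. (v2) — v2 is true.
  13. (NOT v3 OR NOT v9 OR v2) — v2 is true.
  14. (NOT v8 OR v4) — NOT v8 is true.
  15. (v3 OR NOT v4) — v3 is true.
  16. (v5 OR NOT v1 OR NOT v2) — NOT v1 is true.
  17. (v9 OR NOT v7 OR NOT v6) — NOT v6 is true.
  18. (v7 OR NOT v6) — NOT v6 is true.
  19. (v3) — v3 is true.
  20. (NOT v7) — NOT v7 is true.
  21. (v1 OR NOT v4) — NOT v4 is true.
  22. (v3 OR NOT v7) — NOT v7 is true.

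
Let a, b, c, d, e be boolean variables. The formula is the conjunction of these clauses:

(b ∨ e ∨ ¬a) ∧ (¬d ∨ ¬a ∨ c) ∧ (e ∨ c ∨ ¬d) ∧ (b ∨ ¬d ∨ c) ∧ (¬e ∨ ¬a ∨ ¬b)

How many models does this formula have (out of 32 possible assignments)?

19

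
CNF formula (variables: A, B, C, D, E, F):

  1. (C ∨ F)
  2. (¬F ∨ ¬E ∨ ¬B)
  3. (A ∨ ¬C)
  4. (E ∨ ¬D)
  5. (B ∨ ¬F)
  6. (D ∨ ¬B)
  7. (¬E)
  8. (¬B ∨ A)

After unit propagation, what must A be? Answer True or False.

True

(¬E) stands alone — E = False.
(E ∨ ¬D) with E = False leaves only ¬D, so D = False.
In (¬B ∨ D), D is now false; ¬B must hold, so B = False.
From (B ∨ ¬F) and B = False: F = False.
From (F ∨ C) and F = False: C = True.
In (A ∨ ¬C), ¬C is now false; A must hold, so A = True.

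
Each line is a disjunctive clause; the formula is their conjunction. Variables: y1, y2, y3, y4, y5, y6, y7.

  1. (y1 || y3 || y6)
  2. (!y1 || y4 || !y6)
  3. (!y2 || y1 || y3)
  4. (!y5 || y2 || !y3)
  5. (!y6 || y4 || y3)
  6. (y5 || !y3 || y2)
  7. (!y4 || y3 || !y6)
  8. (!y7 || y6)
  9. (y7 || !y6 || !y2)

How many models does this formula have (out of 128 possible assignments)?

Case analysis on y3 and y6:
  y3=1, y6=1: y5 free; 3 ways for (y1,y2,y4,y7) × 2^1 = 6.
  y3=1, y6=0: forces y2=1; y7=0; y1, y4, y5 free → 2^3 = 8.
  y3=0, y6=1: a clause becomes empty — 0.
  y3=0, y6=0: forces y1=1; y7=0; y2, y4, y5 free → 2^3 = 8.
Total: 6 + 8 + 0 + 8 = 22.

22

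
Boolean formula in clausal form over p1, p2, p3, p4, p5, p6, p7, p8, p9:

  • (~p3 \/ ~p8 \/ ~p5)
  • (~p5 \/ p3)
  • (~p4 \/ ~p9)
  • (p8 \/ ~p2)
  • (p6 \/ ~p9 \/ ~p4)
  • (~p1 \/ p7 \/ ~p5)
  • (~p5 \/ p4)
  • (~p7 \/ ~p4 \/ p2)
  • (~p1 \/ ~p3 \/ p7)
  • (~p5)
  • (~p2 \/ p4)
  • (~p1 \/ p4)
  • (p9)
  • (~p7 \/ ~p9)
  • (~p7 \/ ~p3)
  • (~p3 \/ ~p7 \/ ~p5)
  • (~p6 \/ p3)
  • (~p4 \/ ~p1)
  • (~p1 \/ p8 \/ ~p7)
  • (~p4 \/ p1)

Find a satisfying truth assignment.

Unit propagation: (~p5) forces p5 = False.
Unit propagation: (p9) forces p9 = True.
The clause (~p4) is unit: p4 must be False.
Unit propagation: (~p2) forces p2 = False.
The clause (~p1) is unit: p1 must be False.
The clause (~p7) is unit: p7 must be False.
p3 occurs only positively in the remaining clauses — set p3 = True.
Pure literal: p6 appears only negated; assign p6 = False.
p8 is now unconstrained; take p8 = True.
Every clause has at least one true literal under this assignment.

p1=F, p2=F, p3=T, p4=F, p5=F, p6=F, p7=F, p8=T, p9=T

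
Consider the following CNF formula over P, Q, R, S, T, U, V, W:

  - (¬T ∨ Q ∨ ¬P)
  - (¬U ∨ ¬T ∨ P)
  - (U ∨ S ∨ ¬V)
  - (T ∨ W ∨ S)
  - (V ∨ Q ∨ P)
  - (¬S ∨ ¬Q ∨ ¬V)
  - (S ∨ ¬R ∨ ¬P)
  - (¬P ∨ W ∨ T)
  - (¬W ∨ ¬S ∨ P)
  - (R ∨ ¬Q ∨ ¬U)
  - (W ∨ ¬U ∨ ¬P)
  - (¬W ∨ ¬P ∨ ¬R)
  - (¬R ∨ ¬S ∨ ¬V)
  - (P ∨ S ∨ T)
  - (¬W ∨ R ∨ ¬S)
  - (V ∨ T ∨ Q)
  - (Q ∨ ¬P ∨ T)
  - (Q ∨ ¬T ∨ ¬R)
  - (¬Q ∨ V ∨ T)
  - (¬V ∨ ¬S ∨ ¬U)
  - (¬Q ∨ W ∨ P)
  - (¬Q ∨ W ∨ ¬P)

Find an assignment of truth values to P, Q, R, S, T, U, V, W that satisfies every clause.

P=F, Q=T, R=F, S=F, T=T, U=F, V=F, W=T

Set P = False and propagate.
Set Q = True and propagate.
  then W is forced to True.
  then S is forced to False.
  then T is forced to True.
  then U is forced to False.
  then V is forced to False.
R is now unconstrained; take R = False.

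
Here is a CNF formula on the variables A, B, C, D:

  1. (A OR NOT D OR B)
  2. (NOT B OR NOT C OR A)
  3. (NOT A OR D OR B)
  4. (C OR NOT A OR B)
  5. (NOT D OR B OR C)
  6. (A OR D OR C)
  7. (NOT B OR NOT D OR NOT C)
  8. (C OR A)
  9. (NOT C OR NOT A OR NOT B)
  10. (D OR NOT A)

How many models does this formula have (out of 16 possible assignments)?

Satisfying assignments:
  A=0 B=0 C=1 D=0
  A=1 B=0 C=1 D=1
  A=1 B=1 C=0 D=1
That's 3 in total.

3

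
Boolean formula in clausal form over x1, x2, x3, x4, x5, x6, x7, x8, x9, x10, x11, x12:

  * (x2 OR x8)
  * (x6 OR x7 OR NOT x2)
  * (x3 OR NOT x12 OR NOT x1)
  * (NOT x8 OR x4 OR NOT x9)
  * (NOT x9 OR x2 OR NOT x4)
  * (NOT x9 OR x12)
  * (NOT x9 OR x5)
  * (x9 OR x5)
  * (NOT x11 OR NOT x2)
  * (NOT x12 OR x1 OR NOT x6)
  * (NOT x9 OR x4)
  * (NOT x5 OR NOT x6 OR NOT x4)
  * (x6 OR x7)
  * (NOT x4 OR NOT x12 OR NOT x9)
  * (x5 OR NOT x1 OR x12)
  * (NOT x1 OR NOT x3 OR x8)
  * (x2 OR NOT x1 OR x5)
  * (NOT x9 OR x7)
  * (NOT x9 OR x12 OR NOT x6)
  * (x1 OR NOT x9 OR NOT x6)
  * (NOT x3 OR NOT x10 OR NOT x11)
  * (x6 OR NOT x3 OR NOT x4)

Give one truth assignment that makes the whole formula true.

x7 occurs only positively in the remaining clauses — set x7 = True.
Pure literal: x11 appears only negated; assign x11 = False.
Branch on x1: take x1 = True.
Try x2 = False.
  then x8 is forced to True.
  then x5 is forced to True.
For the remaining variables, x3 = True, x4 = False, x6 = False, x9 = False, x10 = True, x12 = True works.

x1=True  x2=False  x3=True  x4=False  x5=True  x6=False  x7=True  x8=True  x9=False  x10=True  x11=False  x12=True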